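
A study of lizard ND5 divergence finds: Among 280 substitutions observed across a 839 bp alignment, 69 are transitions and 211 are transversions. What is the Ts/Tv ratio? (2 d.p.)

0.33

R = 69/211 = 0.327014… ≈ 0.33 (to 2 d.p.).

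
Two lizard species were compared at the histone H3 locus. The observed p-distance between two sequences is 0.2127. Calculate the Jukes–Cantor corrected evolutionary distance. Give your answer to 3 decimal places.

d = −(3/4) ln(1 − 4p/3) = −0.75 ln(1 − 0.2836) = −0.75 ln(0.7164)
  = −0.75 × (-0.333517) = 0.250138 substitutions/site.

0.250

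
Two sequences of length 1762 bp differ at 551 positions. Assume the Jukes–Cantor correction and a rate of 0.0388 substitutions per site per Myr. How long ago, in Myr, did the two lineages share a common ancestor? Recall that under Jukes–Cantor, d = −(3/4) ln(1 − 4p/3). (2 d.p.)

5.21

p = 551/1762 ≈ 0.312713.
d = −(3/4) ln(1 − 4p/3) = −0.75 ln(1 − 0.416951) = −0.75 ln(0.583049)
  = −0.75 × (-0.539484) = 0.404613 substitutions/site.
Under a molecular clock d = 2μt, so t = d/(2μ) = 0.404613 / (2 × 0.0388) = 5.21 Myr.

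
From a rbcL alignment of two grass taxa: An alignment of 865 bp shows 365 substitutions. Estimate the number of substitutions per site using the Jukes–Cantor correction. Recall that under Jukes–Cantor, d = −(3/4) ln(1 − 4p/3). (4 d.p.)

p = 365/865 ≈ 0.421965.
d = −(3/4) ln(1 − 4p/3) = −0.75 ln(1 − 0.56262) = −0.75 ln(0.43738)
  = −0.75 × (-0.826953) = 0.620215 substitutions/site.

0.6202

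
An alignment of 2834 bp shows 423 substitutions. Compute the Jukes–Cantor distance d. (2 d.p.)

p = 423/2834 ≈ 0.149259.
d = −(3/4) ln(1 − 4p/3) = −0.75 ln(1 − 0.199012) = −0.75 ln(0.800988)
  = −0.75 × (-0.221909) = 0.166432 substitutions/site.

0.17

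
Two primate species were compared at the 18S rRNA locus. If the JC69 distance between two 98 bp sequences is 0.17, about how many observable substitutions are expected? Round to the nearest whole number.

Invert JC69: p = (3/4)(1 − e^(−4d/3)) = 0.75 × (1 − e^(-0.226667)) = 0.75 × (1 − 0.797186) = 0.152111.
Expected differing sites = pL ≈ 0.152111 × 98 = 14.906878 ≈ 15.

15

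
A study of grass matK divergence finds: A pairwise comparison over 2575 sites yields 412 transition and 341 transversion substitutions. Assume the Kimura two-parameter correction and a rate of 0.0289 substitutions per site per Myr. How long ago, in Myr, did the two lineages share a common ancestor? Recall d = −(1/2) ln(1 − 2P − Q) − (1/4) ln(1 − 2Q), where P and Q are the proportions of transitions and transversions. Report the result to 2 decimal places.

P = 412/2575 = 0.16 and Q = 341/2575 ≈ 0.132427.
Under the Kimura two-parameter model, d = −½ ln(1 − 2P − Q) − ¼ ln(1 − 2Q).
1 − 2P − Q = 0.547573, giving −½ ln(0.547573) = 0.301130.
1 − 2Q = 0.735146, giving −¼ ln(0.735146) = 0.076922.
d = 0.301130 + 0.076922 = 0.378052.
Under a molecular clock d = 2μt, so t = d/(2μ) = 0.378052 / (2 × 0.0289) = 6.54 Myr.

6.54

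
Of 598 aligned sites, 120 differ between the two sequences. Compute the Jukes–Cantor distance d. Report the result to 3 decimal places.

p = 120/598 ≈ 0.200669.
d = −(3/4) ln(1 − 4p/3) = −0.75 ln(1 − 0.267559) = −0.75 ln(0.732441)
  = −0.75 × (-0.311372) = 0.233529 substitutions/site.

0.234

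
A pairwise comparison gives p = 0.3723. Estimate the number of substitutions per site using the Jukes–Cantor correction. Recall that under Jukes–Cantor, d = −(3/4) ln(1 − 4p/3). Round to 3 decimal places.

d = −(3/4) ln(1 − 4p/3) = −0.75 ln(1 − 0.4964) = −0.75 ln(0.5036)
  = −0.75 × (-0.685973) = 0.514480 substitutions/site.

0.514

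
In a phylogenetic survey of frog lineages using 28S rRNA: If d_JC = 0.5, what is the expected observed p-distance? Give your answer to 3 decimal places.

p = (3/4)(1 − e^(−4d/3)) = 0.75 × (1 − e^(-0.666667)) = 0.75 × (1 − 0.513417) = 0.364937.

0.365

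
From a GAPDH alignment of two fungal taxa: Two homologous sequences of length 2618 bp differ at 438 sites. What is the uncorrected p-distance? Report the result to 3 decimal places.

p = 438/2618 = 0.167303… ≈ 0.167 (to 3 d.p.).

0.167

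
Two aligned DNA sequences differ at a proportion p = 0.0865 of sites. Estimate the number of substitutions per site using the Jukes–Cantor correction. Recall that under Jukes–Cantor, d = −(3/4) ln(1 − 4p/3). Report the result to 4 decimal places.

0.0919

d = −(3/4) ln(1 − 4p/3) = −0.75 ln(1 − 0.115333) = −0.75 ln(0.884667)
  = −0.75 × (-0.122544) = 0.091908 substitutions/site.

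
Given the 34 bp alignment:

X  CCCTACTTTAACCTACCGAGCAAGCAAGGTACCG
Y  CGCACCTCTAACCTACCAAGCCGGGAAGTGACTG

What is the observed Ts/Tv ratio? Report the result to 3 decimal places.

0.571

Transitions are A↔G and C↔T; transversions are all other mismatches.
Transitions: 4. Transversions: 7.
R = 4/7 = 0.571428… ≈ 0.571 (to 3 d.p.).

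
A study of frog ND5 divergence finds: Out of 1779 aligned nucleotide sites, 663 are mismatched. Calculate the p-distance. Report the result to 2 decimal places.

p = 663/1779 = 0.372681… ≈ 0.37 (to 2 d.p.).

0.37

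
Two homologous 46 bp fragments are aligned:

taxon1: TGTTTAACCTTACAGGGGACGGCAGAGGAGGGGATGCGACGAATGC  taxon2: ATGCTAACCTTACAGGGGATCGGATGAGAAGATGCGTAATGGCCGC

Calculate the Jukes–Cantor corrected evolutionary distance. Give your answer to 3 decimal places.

0.704

The sequences differ at 21 of 46 sites, so p = 21/46 ≈ 0.456522.
d = −(3/4) ln(1 − 4p/3) = −0.75 ln(1 − 0.608696) = −0.75 ln(0.391304)
  = −0.75 × (-0.938271) = 0.703703 substitutions/site.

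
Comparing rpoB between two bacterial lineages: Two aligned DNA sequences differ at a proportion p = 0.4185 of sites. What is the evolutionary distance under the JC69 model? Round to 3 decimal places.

d = −(3/4) ln(1 − 4p/3) = −0.75 ln(1 − 0.558) = −0.75 ln(0.442)
  = −0.75 × (-0.816445) = 0.612334 substitutions/site.

0.612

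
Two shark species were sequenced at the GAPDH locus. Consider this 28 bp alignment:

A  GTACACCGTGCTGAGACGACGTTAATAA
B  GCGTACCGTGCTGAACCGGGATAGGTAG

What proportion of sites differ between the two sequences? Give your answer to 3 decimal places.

The sequences differ at 12 of 28 positions.
p = 12/28 = 0.428571… ≈ 0.429 (to 3 d.p.).

0.429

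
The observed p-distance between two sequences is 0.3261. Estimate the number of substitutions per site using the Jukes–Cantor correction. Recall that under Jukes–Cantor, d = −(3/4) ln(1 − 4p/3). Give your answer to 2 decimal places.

d = −(3/4) ln(1 − 4p/3) = −0.75 ln(1 − 0.4348) = −0.75 ln(0.5652)
  = −0.75 × (-0.570576) = 0.427932 substitutions/site.

0.43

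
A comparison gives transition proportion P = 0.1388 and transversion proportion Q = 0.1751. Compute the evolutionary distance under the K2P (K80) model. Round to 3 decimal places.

0.409

Under the Kimura two-parameter model, d = −½ ln(1 − 2P − Q) − ¼ ln(1 − 2Q).
1 − 2P − Q = 0.5473, giving −½ ln(0.5473) = 0.301379.
1 − 2Q = 0.6498, giving −¼ ln(0.6498) = 0.107773.
d = 0.301379 + 0.107773 = 0.409152.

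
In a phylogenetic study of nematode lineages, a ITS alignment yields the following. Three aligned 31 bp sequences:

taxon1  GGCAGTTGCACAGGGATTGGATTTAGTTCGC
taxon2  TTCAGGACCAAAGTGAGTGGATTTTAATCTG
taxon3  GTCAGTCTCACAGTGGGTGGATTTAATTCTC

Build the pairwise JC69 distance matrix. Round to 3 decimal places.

taxon1–taxon2: 13/31 sites differ → p ≈ 0.419355, d = −0.75 ln(1 − 0.55914) = 0.614271 ≈ 0.614.
taxon1–taxon3: 8/31 sites differ → p ≈ 0.258065, d = −0.75 ln(1 − 0.344087) = 0.316295 ≈ 0.316.
taxon2–taxon3: 9/31 sites differ → p ≈ 0.290323, d = −0.75 ln(1 − 0.387097) = 0.367161 ≈ 0.367.

d(taxon1,taxon2) = 0.614, d(taxon1,taxon3) = 0.316, d(taxon2,taxon3) = 0.367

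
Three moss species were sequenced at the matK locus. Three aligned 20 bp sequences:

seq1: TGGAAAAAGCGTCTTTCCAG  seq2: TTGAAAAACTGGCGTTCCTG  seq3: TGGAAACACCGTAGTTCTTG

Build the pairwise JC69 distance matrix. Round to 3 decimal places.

seq1–seq2: 6/20 sites differ → p = 0.3, d = −0.75 ln(1 − 0.4) = 0.383119 ≈ 0.383.
seq1–seq3: 6/20 sites differ → p = 0.3, d = −0.75 ln(1 − 0.4) = 0.383119 ≈ 0.383.
seq2–seq3: 6/20 sites differ → p = 0.3, d = −0.75 ln(1 − 0.4) = 0.383119 ≈ 0.383.

d(seq1,seq2) = 0.383, d(seq1,seq3) = 0.383, d(seq2,seq3) = 0.383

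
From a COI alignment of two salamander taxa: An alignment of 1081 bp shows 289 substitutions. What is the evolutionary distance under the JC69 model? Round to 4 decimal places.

p = 289/1081 ≈ 0.267345.
d = −(3/4) ln(1 − 4p/3) = −0.75 ln(1 − 0.35646) = −0.75 ln(0.64354)
  = −0.75 × (-0.440771) = 0.330578 substitutions/site.

0.3306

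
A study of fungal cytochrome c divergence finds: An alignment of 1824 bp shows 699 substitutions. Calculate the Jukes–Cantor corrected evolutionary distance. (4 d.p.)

p = 699/1824 ≈ 0.383224.
d = −(3/4) ln(1 − 4p/3) = −0.75 ln(1 − 0.510965) = −0.75 ln(0.489035)
  = −0.75 × (-0.715321) = 0.536491 substitutions/site.

0.5365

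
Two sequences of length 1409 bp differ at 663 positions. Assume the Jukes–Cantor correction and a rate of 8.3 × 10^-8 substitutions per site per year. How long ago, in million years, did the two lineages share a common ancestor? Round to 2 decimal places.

4.46

p = 663/1409 ≈ 0.470546.
d = −(3/4) ln(1 − 4p/3) = −0.75 ln(1 − 0.627395) = −0.75 ln(0.372605)
  = −0.75 × (-0.987236) = 0.740427 substitutions/site.
Under a molecular clock d = 2μt, so t = d/(2μ) = 0.740427 / (2 × 8.3 × 10^-8) = 4.46 million years.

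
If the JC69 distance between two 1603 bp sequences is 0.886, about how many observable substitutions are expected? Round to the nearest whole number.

Invert JC69: p = (3/4)(1 − e^(−4d/3)) = 0.75 × (1 − e^(-1.181333)) = 0.75 × (1 − 0.306869) = 0.519848.
Expected differing sites = pL ≈ 0.519848 × 1603 = 833.316344 ≈ 833.

833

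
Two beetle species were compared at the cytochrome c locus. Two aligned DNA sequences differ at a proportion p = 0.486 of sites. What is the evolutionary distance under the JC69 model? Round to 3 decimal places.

0.783

d = −(3/4) ln(1 − 4p/3) = −0.75 ln(1 − 0.648) = −0.75 ln(0.352)
  = −0.75 × (-1.044124) = 0.783093 substitutions/site.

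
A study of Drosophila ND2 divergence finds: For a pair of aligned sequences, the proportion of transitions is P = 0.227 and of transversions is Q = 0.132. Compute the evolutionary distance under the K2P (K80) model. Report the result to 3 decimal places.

Under the Kimura two-parameter model, d = −½ ln(1 − 2P − Q) − ¼ ln(1 − 2Q).
1 − 2P − Q = 0.414, giving −½ ln(0.414) = 0.440945.
1 − 2Q = 0.736, giving −¼ ln(0.736) = 0.076631.
d = 0.440945 + 0.076631 = 0.517576.

0.518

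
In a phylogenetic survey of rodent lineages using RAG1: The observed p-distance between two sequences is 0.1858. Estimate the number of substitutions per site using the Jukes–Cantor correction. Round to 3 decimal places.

d = −(3/4) ln(1 − 4p/3) = −0.75 ln(1 − 0.247733) = −0.75 ln(0.752267)
  = −0.75 × (-0.284664) = 0.213498 substitutions/site.

0.213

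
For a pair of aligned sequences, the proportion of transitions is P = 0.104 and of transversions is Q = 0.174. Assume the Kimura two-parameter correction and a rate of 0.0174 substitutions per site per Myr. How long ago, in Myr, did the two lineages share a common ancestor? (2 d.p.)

9.99

Under the Kimura two-parameter model, d = −½ ln(1 − 2P − Q) − ¼ ln(1 − 2Q).
1 − 2P − Q = 0.618, giving −½ ln(0.618) = 0.240633.
1 − 2Q = 0.652, giving −¼ ln(0.652) = 0.106928.
d = 0.240633 + 0.106928 = 0.347561.
Under a molecular clock d = 2μt, so t = d/(2μ) = 0.347561 / (2 × 0.0174) = 9.99 Myr.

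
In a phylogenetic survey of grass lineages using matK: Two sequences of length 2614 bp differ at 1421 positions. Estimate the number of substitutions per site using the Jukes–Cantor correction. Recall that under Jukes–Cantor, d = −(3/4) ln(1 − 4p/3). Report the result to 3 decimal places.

0.968

p = 1421/2614 ≈ 0.543611.
d = −(3/4) ln(1 − 4p/3) = −0.75 ln(1 − 0.724815) = −0.75 ln(0.275185)
  = −0.75 × (-1.290312) = 0.967734 substitutions/site.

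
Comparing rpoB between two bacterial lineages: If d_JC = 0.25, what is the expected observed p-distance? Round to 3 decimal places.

p = (3/4)(1 − e^(−4d/3)) = 0.75 × (1 − e^(-0.333333)) = 0.75 × (1 − 0.716532) = 0.212601.

0.213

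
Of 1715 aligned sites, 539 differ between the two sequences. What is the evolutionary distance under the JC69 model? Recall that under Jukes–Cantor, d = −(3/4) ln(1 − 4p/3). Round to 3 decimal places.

p = 539/1715 ≈ 0.314286.
d = −(3/4) ln(1 − 4p/3) = −0.75 ln(1 − 0.419048) = −0.75 ln(0.580952)
  = −0.75 × (-0.543087) = 0.407315 substitutions/site.

0.407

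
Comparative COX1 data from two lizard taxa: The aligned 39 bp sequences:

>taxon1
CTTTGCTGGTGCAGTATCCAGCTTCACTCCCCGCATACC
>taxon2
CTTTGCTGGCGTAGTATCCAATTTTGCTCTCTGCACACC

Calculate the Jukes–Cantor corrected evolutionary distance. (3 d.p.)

0.276

The sequences differ at 9 of 39 sites (10, 12, 21, 22, 25, 26, 30, 32, 36), so p = 9/39 ≈ 0.230769.
d = −(3/4) ln(1 − 4p/3) = −0.75 ln(1 − 0.307692) = −0.75 ln(0.692308)
  = −0.75 × (-0.367724) = 0.275793 substitutions/site.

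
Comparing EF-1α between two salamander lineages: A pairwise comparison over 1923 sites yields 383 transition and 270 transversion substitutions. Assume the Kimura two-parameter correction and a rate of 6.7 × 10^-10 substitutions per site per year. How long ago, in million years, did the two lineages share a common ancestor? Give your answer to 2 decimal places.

350.23

P = 383/1923 ≈ 0.199168 and Q = 270/1923 ≈ 0.140406.
Under the Kimura two-parameter model, d = −½ ln(1 − 2P − Q) − ¼ ln(1 − 2Q).
1 − 2P − Q = 0.461258, giving −½ ln(0.461258) = 0.386899.
1 − 2Q = 0.719188, giving −¼ ln(0.719188) = 0.082408.
d = 0.386899 + 0.082408 = 0.469307.
Under a molecular clock d = 2μt, so t = d/(2μ) = 0.469307 / (2 × 6.7 × 10^-10) = 350.23 million years.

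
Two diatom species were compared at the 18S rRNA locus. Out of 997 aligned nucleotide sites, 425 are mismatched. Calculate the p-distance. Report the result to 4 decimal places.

0.4263

p = 425/997 = 0.426278… ≈ 0.4263 (to 4 d.p.).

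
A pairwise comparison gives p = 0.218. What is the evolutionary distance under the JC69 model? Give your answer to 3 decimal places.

0.258

d = −(3/4) ln(1 − 4p/3) = −0.75 ln(1 − 0.290667) = −0.75 ln(0.709333)
  = −0.75 × (-0.343430) = 0.257573 substitutions/site.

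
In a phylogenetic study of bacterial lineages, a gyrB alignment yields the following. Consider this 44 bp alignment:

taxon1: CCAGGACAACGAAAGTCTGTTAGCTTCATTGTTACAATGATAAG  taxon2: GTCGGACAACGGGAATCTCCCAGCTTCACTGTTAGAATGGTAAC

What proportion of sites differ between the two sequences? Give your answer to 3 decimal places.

The sequences differ at 13 of 44 positions.
p = 13/44 = 0.295454… ≈ 0.295 (to 3 d.p.).

0.295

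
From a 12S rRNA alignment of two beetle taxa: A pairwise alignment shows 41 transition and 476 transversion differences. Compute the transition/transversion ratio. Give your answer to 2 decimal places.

R = 41/476 = 0.086134… ≈ 0.09 (to 2 d.p.).

0.09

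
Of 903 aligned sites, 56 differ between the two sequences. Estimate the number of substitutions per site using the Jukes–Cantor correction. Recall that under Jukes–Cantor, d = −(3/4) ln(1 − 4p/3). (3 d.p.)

0.065

p = 56/903 ≈ 0.062016.
d = −(3/4) ln(1 − 4p/3) = −0.75 ln(1 − 0.082688) = −0.75 ln(0.917312)
  = −0.75 × (-0.086308) = 0.064731 substitutions/site.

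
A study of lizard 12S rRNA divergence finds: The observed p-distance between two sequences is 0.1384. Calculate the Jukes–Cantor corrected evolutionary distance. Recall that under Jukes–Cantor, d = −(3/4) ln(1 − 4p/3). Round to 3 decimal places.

d = −(3/4) ln(1 − 4p/3) = −0.75 ln(1 − 0.184533) = −0.75 ln(0.815467)
  = −0.75 × (-0.203994) = 0.152996 substitutions/site.

0.153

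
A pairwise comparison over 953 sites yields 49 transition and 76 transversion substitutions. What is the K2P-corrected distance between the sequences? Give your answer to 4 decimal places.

P = 49/953 ≈ 0.051417 and Q = 76/953 ≈ 0.079748.
Under the Kimura two-parameter model, d = −½ ln(1 − 2P − Q) − ¼ ln(1 − 2Q).
1 − 2P − Q = 0.817418, giving −½ ln(0.817418) = 0.100802.
1 − 2Q = 0.840504, giving −¼ ln(0.840504) = 0.043438.
d = 0.100802 + 0.043438 = 0.144240.

0.1442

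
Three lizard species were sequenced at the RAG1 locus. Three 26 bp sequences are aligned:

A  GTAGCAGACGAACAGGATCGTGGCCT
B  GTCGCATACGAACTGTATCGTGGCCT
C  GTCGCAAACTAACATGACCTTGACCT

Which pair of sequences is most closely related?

A–B: 4/26 differ, p = 0.154, d = 0.172.
A–C: 7/26 differ, p = 0.269, d = 0.334.
B–C: 8/26 differ, p = 0.308, d = 0.396.
The smallest distance is between A and B.

A and B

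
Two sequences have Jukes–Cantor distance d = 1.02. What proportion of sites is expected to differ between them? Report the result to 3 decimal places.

0.558

p = (3/4)(1 − e^(−4d/3)) = 0.75 × (1 − e^(-1.36)) = 0.75 × (1 − 0.256661) = 0.557504.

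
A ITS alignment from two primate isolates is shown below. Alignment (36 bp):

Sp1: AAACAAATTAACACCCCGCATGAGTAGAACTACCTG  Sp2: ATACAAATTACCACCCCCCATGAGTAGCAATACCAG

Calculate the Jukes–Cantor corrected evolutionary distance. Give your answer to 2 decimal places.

The sequences differ at 6 of 36 sites (2, 11, 18, 28, 30, 35), so p = 6/36 ≈ 0.166667.
d = −(3/4) ln(1 − 4p/3) = −0.75 ln(1 − 0.222223) = −0.75 ln(0.777777)
  = −0.75 × (-0.251315) = 0.188486 substitutions/site.

0.19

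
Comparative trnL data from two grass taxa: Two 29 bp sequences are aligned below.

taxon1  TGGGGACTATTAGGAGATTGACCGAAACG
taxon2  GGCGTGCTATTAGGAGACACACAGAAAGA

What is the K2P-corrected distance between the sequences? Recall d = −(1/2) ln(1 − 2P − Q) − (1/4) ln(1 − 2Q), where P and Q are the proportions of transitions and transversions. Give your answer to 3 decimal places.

Of 29 sites, 3 differences are transitions and 7 are transversions, so P = 3/29 ≈ 0.103448 and Q = 7/29 ≈ 0.241379.
Under the Kimura two-parameter model, d = −½ ln(1 − 2P − Q) − ¼ ln(1 − 2Q).
1 − 2P − Q = 0.551725, giving −½ ln(0.551725) = 0.297353.
1 − 2Q = 0.517242, giving −¼ ln(0.517242) = 0.164811.
d = 0.297353 + 0.164811 = 0.462164.

0.462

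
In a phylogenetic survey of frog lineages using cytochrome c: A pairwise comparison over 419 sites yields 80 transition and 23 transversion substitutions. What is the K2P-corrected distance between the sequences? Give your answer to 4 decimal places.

P = 80/419 ≈ 0.190931 and Q = 23/419 ≈ 0.054893.
Under the Kimura two-parameter model, d = −½ ln(1 − 2P − Q) − ¼ ln(1 − 2Q).
1 − 2P − Q = 0.563245, giving −½ ln(0.563245) = 0.287020.
1 − 2Q = 0.890214, giving −¼ ln(0.890214) = 0.029073.
d = 0.287020 + 0.029073 = 0.316093.

0.3161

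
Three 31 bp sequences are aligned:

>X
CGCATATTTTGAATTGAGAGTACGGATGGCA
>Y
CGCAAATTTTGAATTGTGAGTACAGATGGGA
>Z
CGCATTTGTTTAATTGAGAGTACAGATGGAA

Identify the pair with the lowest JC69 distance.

X–Y: 4/31 differ, p = 0.129, d = 0.142.
X–Z: 5/31 differ, p = 0.161, d = 0.182.
Y–Z: 6/31 differ, p = 0.194, d = 0.224.
The smallest distance is between X and Y.

X and Y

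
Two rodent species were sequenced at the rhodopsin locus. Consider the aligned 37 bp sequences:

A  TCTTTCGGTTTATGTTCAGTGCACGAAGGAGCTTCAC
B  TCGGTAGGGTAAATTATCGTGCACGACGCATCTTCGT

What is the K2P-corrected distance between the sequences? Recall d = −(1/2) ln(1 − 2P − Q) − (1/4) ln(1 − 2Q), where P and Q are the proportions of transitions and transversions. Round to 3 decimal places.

Of 37 sites, 3 differences are transitions and 12 are transversions, so P = 3/37 ≈ 0.081081 and Q = 12/37 ≈ 0.324324.
Under the Kimura two-parameter model, d = −½ ln(1 − 2P − Q) − ¼ ln(1 − 2Q).
1 − 2P − Q = 0.513514, giving −½ ln(0.513514) = 0.333239.
1 − 2Q = 0.351352, giving −¼ ln(0.351352) = 0.261492.
d = 0.333239 + 0.261492 = 0.594731.

0.595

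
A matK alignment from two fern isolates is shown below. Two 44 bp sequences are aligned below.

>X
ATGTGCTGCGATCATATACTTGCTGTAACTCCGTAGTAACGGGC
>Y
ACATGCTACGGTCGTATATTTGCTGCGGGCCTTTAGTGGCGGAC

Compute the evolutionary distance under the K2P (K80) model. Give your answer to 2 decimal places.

Of 44 sites, 14 differences are transitions and 2 are transversions, so P = 14/44 ≈ 0.318182 and Q = 2/44 ≈ 0.045455.
Under the Kimura two-parameter model, d = −½ ln(1 − 2P − Q) − ¼ ln(1 − 2Q).
1 − 2P − Q = 0.318181, giving −½ ln(0.318181) = 0.572567.
1 − 2Q = 0.90909, giving −¼ ln(0.90909) = 0.023828.
d = 0.572567 + 0.023828 = 0.596395.

0.60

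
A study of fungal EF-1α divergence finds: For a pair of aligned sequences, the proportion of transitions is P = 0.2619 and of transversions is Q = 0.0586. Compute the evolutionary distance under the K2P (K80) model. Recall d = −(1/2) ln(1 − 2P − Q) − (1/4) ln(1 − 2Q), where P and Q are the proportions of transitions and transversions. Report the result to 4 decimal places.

Under the Kimura two-parameter model, d = −½ ln(1 − 2P − Q) − ¼ ln(1 − 2Q).
1 − 2P − Q = 0.4176, giving −½ ln(0.4176) = 0.436616.
1 − 2Q = 0.8828, giving −¼ ln(0.8828) = 0.031164.
d = 0.436616 + 0.031164 = 0.467780.

0.4678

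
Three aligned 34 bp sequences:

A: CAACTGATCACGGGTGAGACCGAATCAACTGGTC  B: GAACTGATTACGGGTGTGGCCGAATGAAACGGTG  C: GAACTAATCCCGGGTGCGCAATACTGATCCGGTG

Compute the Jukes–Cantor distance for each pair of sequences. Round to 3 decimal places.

A–B: 8/34 sites differ → p ≈ 0.235294, d = −0.75 ln(1 − 0.313725) = 0.282358 ≈ 0.282.
A–C: 13/34 sites differ → p ≈ 0.382353, d = −0.75 ln(1 − 0.509804) = 0.534712 ≈ 0.535.
B–C: 11/34 sites differ → p ≈ 0.323529, d = −0.75 ln(1 − 0.431372) = 0.423397 ≈ 0.423.

d(A,B) = 0.282, d(A,C) = 0.535, d(B,C) = 0.423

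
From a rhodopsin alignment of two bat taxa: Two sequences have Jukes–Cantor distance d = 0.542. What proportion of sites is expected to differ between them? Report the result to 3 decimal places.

0.386

p = (3/4)(1 − e^(−4d/3)) = 0.75 × (1 − e^(-0.722667)) = 0.75 × (1 − 0.485456) = 0.385908.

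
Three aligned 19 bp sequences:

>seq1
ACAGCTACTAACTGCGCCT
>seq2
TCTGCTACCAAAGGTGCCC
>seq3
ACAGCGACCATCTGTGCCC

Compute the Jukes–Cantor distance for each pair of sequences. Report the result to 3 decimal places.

seq1–seq2: 7/19 sites differ → p ≈ 0.368421, d = −0.75 ln(1 − 0.491228) = 0.506816 ≈ 0.507.
seq1–seq3: 5/19 sites differ → p ≈ 0.263158, d = −0.75 ln(1 − 0.350877) = 0.324100 ≈ 0.324.
seq2–seq3: 6/19 sites differ → p ≈ 0.315789, d = −0.75 ln(1 − 0.421052) = 0.409907 ≈ 0.410.

d(seq1,seq2) = 0.507, d(seq1,seq3) = 0.324, d(seq2,seq3) = 0.410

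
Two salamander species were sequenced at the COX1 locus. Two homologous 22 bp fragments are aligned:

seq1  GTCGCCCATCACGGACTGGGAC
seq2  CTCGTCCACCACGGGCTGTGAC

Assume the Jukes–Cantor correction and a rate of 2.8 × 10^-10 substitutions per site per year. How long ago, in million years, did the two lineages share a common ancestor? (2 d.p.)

483.50

The sequences differ at 5 of 22 sites (1, 5, 9, 15, 19), so p = 5/22 ≈ 0.227273.
d = −(3/4) ln(1 − 4p/3) = −0.75 ln(1 − 0.303031) = −0.75 ln(0.696969)
  = −0.75 × (-0.361014) = 0.270761 substitutions/site.
Under a molecular clock d = 2μt, so t = d/(2μ) = 0.270761 / (2 × 2.8 × 10^-10) = 483.50 million years.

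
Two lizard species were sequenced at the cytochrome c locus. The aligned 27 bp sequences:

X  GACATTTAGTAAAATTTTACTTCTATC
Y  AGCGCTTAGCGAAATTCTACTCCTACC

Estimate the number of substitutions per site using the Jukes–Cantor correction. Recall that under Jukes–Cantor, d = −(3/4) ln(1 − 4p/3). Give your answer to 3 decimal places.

The sequences differ at 9 of 27 sites (1, 2, 4, 5, 10, 11, 17, 22, 26), so p = 9/27 ≈ 0.333333.
d = −(3/4) ln(1 − 4p/3) = −0.75 ln(1 − 0.444444) = −0.75 ln(0.555556)
  = −0.75 × (-0.587786) = 0.440840 substitutions/site.

0.441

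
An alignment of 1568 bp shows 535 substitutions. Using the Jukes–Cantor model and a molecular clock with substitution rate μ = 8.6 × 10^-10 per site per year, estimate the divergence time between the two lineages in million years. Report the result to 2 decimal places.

p = 535/1568 ≈ 0.341199.
d = −(3/4) ln(1 − 4p/3) = −0.75 ln(1 − 0.454932) = −0.75 ln(0.545068)
  = −0.75 × (-0.606845) = 0.455134 substitutions/site.
Under a molecular clock d = 2μt, so t = d/(2μ) = 0.455134 / (2 × 8.6 × 10^-10) = 264.61 million years.

264.61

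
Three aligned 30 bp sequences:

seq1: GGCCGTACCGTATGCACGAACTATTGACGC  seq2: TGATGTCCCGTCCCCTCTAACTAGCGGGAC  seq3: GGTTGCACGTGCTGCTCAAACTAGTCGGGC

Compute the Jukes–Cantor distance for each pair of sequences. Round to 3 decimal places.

d(seq1,seq2) = 0.730, d(seq1,seq3) = 0.647, d(seq2,seq3) = 0.647

seq1–seq2: 14/30 sites differ → p ≈ 0.466667, d = −0.75 ln(1 − 0.622223) = 0.730088 ≈ 0.730.
seq1–seq3: 13/30 sites differ → p ≈ 0.433333, d = −0.75 ln(1 − 0.577777) = 0.646666 ≈ 0.647.
seq2–seq3: 13/30 sites differ → p ≈ 0.433333, d = −0.75 ln(1 − 0.577777) = 0.646666 ≈ 0.647.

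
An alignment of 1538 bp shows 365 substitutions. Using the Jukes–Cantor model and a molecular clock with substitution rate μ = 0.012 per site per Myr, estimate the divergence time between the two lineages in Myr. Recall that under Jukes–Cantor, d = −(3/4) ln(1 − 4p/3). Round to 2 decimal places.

11.89

p = 365/1538 ≈ 0.237321.
d = −(3/4) ln(1 − 4p/3) = −0.75 ln(1 − 0.316428) = −0.75 ln(0.683572)
  = −0.75 × (-0.380423) = 0.285317 substitutions/site.
Under a molecular clock d = 2μt, so t = d/(2μ) = 0.285317 / (2 × 0.012) = 11.89 Myr.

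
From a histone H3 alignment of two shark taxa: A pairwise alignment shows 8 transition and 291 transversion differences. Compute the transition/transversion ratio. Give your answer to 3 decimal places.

0.027

R = 8/291 = 0.027491… ≈ 0.027 (to 3 d.p.).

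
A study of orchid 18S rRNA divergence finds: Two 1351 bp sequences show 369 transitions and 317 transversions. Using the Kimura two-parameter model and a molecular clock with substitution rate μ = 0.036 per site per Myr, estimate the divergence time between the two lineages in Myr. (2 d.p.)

12.74

P = 369/1351 ≈ 0.273131 and Q = 317/1351 ≈ 0.234641.
Under the Kimura two-parameter model, d = −½ ln(1 − 2P − Q) − ¼ ln(1 − 2Q).
1 − 2P − Q = 0.219097, giving −½ ln(0.219097) = 0.759120.
1 − 2Q = 0.530718, giving −¼ ln(0.530718) = 0.158381.
d = 0.759120 + 0.158381 = 0.917501.
Under a molecular clock d = 2μt, so t = d/(2μ) = 0.917501 / (2 × 0.036) = 12.74 Myr.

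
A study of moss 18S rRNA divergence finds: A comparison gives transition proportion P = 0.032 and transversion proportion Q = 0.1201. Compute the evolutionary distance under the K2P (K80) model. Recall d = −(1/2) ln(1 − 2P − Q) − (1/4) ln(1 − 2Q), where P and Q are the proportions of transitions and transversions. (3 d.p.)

0.170

Under the Kimura two-parameter model, d = −½ ln(1 − 2P − Q) − ¼ ln(1 − 2Q).
1 − 2P − Q = 0.8159, giving −½ ln(0.8159) = 0.101732.
1 − 2Q = 0.7598, giving −¼ ln(0.7598) = 0.068675.
d = 0.101732 + 0.068675 = 0.170407.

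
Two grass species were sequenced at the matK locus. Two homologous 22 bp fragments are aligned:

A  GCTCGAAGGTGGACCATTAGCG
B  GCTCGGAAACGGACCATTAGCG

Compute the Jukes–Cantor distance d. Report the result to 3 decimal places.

The sequences differ at 4 of 22 sites (6, 8, 9, 10), so p = 4/22 ≈ 0.181818.
d = −(3/4) ln(1 − 4p/3) = −0.75 ln(1 − 0.242424) = −0.75 ln(0.757576)
  = −0.75 × (-0.277631) = 0.208223 substitutions/site.

0.208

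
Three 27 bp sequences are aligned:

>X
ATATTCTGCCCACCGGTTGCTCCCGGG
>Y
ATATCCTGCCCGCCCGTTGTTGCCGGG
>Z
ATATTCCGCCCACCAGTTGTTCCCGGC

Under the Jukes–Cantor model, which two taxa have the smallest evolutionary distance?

X–Y: 5/27 differ, p = 0.185, d = 0.213.
X–Z: 4/27 differ, p = 0.148, d = 0.165.
Y–Z: 6/27 differ, p = 0.222, d = 0.264.
The smallest distance is between X and Z.

X and Z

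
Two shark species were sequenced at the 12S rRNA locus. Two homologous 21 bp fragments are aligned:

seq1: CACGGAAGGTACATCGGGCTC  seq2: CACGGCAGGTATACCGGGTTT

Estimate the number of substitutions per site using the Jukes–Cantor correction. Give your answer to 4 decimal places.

The sequences differ at 5 of 21 sites (6, 12, 14, 19, 21), so p = 5/21 ≈ 0.238095.
d = −(3/4) ln(1 − 4p/3) = −0.75 ln(1 − 0.31746) = −0.75 ln(0.68254)
  = −0.75 × (-0.381934) = 0.286451 substitutions/site.

0.2865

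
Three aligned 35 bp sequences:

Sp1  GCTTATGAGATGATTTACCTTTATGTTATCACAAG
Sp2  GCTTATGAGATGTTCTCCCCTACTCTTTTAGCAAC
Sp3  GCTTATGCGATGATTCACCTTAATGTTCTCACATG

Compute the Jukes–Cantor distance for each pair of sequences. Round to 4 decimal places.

d(Sp1,Sp2) = 0.4073, d(Sp1,Sp3) = 0.1585, d(Sp2,Sp3) = 0.5128

Sp1–Sp2: 11/35 sites differ → p ≈ 0.314286, d = −0.75 ln(1 − 0.419048) = 0.407315 ≈ 0.4073.
Sp1–Sp3: 5/35 sites differ → p ≈ 0.142857, d = −0.75 ln(1 − 0.190476) = 0.158482 ≈ 0.1585.
Sp2–Sp3: 13/35 sites differ → p ≈ 0.371429, d = −0.75 ln(1 − 0.495239) = 0.512753 ≈ 0.5128.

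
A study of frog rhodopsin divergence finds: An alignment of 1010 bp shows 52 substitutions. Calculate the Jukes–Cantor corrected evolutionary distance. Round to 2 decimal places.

0.05

p = 52/1010 ≈ 0.051485.
d = −(3/4) ln(1 − 4p/3) = −0.75 ln(1 − 0.068647) = −0.75 ln(0.931353)
  = −0.75 × (-0.071117) = 0.053338 substitutions/site.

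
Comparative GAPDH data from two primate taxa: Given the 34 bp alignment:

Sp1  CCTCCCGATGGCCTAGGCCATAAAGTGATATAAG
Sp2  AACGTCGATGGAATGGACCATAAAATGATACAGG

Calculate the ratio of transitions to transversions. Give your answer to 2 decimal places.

Transitions are A↔G and C↔T; transversions are all other mismatches.
Transitions: 7. Transversions: 5.
R = 7/5 = 1.40.

1.40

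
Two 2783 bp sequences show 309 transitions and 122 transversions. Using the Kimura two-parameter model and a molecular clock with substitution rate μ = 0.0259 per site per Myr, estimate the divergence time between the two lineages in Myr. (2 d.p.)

3.43

P = 309/2783 ≈ 0.111031 and Q = 122/2783 ≈ 0.043838.
Under the Kimura two-parameter model, d = −½ ln(1 − 2P − Q) − ¼ ln(1 − 2Q).
1 − 2P − Q = 0.7341, giving −½ ln(0.7341) = 0.154555.
1 − 2Q = 0.912324, giving −¼ ln(0.912324) = 0.022940.
d = 0.154555 + 0.022940 = 0.177495.
Under a molecular clock d = 2μt, so t = d/(2μ) = 0.177495 / (2 × 0.0259) = 3.43 Myr.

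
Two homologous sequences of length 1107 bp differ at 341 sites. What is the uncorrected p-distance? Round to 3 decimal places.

p = 341/1107 = 0.308039… ≈ 0.308 (to 3 d.p.).

0.308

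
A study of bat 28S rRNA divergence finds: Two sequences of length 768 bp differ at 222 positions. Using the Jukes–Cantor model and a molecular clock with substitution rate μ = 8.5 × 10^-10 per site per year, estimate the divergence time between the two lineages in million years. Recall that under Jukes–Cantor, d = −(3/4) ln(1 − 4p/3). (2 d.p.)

p = 222/768 ≈ 0.289063.
d = −(3/4) ln(1 − 4p/3) = −0.75 ln(1 − 0.385417) = −0.75 ln(0.614583)
  = −0.75 × (-0.486811) = 0.365108 substitutions/site.
Under a molecular clock d = 2μt, so t = d/(2μ) = 0.365108 / (2 × 8.5 × 10^-10) = 214.77 million years.

214.77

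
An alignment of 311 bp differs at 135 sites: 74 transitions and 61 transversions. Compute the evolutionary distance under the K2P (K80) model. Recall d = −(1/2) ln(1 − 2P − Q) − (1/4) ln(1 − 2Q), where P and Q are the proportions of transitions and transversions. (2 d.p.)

0.68

P = 74/311 ≈ 0.237942 and Q = 61/311 ≈ 0.196141.
Under the Kimura two-parameter model, d = −½ ln(1 − 2P − Q) − ¼ ln(1 − 2Q).
1 − 2P − Q = 0.327975, giving −½ ln(0.327975) = 0.557409.
1 − 2Q = 0.607718, giving −¼ ln(0.607718) = 0.124511.
d = 0.557409 + 0.124511 = 0.681920.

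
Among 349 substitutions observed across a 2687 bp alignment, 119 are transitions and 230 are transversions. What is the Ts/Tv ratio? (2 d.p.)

R = 119/230 = 0.517391… ≈ 0.52 (to 2 d.p.).

0.52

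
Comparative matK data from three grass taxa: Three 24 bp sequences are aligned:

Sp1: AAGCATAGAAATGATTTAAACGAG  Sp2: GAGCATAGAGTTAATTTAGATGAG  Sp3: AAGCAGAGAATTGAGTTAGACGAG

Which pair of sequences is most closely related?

Sp1 and Sp3

Sp1–Sp2: 6/24 differ, p = 0.250, d = 0.304.
Sp1–Sp3: 4/24 differ, p = 0.167, d = 0.188.
Sp2–Sp3: 6/24 differ, p = 0.250, d = 0.304.
The smallest distance is between Sp1 and Sp3.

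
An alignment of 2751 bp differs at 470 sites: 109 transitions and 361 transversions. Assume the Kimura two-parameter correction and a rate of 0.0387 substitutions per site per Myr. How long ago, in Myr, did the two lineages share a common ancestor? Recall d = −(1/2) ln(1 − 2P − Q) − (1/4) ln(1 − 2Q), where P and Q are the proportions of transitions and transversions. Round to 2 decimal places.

P = 109/2751 ≈ 0.039622 and Q = 361/2751 ≈ 0.131225.
Under the Kimura two-parameter model, d = −½ ln(1 − 2P − Q) − ¼ ln(1 − 2Q).
1 − 2P − Q = 0.789531, giving −½ ln(0.789531) = 0.118158.
1 − 2Q = 0.73755, giving −¼ ln(0.73755) = 0.076105.
d = 0.118158 + 0.076105 = 0.194263.
Under a molecular clock d = 2μt, so t = d/(2μ) = 0.194263 / (2 × 0.0387) = 2.51 Myr.

2.51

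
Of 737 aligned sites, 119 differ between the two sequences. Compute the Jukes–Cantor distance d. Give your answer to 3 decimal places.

p = 119/737 ≈ 0.161465.
d = −(3/4) ln(1 − 4p/3) = −0.75 ln(1 − 0.215287) = −0.75 ln(0.784713)
  = −0.75 × (-0.242437) = 0.181828 substitutions/site.

0.182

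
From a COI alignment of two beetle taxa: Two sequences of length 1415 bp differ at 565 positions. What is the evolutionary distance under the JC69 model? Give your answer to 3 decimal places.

0.570

p = 565/1415 ≈ 0.399293.
d = −(3/4) ln(1 − 4p/3) = −0.75 ln(1 − 0.532391) = −0.75 ln(0.467609)
  = −0.75 × (-0.760123) = 0.570092 substitutions/site.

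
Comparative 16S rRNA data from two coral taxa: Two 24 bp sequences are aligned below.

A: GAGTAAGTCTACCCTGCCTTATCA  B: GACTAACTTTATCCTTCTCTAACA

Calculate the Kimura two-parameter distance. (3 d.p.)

0.448

Of 24 sites, 4 differences are transitions and 4 are transversions, so P = 4/24 ≈ 0.166667 and Q = 4/24 ≈ 0.166667.
Under the Kimura two-parameter model, d = −½ ln(1 − 2P − Q) − ¼ ln(1 − 2Q).
1 − 2P − Q = 0.499999, giving −½ ln(0.499999) = 0.346575.
1 − 2Q = 0.666666, giving −¼ ln(0.666666) = 0.101367.
d = 0.346575 + 0.101367 = 0.447942.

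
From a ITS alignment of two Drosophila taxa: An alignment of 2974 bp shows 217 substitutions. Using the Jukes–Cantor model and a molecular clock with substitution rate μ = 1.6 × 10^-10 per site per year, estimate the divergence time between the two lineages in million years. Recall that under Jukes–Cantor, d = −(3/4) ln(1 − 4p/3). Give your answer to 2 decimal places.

239.89

p = 217/2974 ≈ 0.072966.
d = −(3/4) ln(1 − 4p/3) = −0.75 ln(1 − 0.097288) = −0.75 ln(0.902712)
  = −0.75 × (-0.102352) = 0.076764 substitutions/site.
Under a molecular clock d = 2μt, so t = d/(2μ) = 0.076764 / (2 × 1.6 × 10^-10) = 239.89 million years.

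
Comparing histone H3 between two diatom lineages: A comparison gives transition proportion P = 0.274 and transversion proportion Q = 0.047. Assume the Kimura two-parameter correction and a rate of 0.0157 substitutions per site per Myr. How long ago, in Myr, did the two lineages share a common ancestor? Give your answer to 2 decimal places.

Under the Kimura two-parameter model, d = −½ ln(1 − 2P − Q) − ¼ ln(1 − 2Q).
1 − 2P − Q = 0.405, giving −½ ln(0.405) = 0.451934.
1 − 2Q = 0.906, giving −¼ ln(0.906) = 0.024679.
d = 0.451934 + 0.024679 = 0.476613.
Under a molecular clock d = 2μt, so t = d/(2μ) = 0.476613 / (2 × 0.0157) = 15.18 Myr.

15.18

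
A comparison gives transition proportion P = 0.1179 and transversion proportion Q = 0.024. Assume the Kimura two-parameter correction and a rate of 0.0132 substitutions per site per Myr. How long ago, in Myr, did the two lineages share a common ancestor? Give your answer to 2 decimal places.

6.16

Under the Kimura two-parameter model, d = −½ ln(1 − 2P − Q) − ¼ ln(1 − 2Q).
1 − 2P − Q = 0.7402, giving −½ ln(0.7402) = 0.150417.
1 − 2Q = 0.952, giving −¼ ln(0.952) = 0.012298.
d = 0.150417 + 0.012298 = 0.162715.
Under a molecular clock d = 2μt, so t = d/(2μ) = 0.162715 / (2 × 0.0132) = 6.16 Myr.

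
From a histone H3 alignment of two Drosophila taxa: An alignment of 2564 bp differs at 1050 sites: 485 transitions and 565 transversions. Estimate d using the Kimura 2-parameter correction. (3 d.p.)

P = 485/2564 ≈ 0.189158 and Q = 565/2564 ≈ 0.220359.
Under the Kimura two-parameter model, d = −½ ln(1 − 2P − Q) − ¼ ln(1 − 2Q).
1 − 2P − Q = 0.401325, giving −½ ln(0.401325) = 0.456492.
1 − 2Q = 0.559282, giving −¼ ln(0.559282) = 0.145275.
d = 0.456492 + 0.145275 = 0.601767.

0.602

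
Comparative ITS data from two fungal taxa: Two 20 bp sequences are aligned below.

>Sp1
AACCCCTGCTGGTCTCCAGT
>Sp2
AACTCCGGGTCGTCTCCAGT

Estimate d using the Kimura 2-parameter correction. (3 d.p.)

Of 20 sites, 1 differences are transitions and 3 are transversions, so P = 1/20 = 0.05 and Q = 3/20 = 0.15.
Under the Kimura two-parameter model, d = −½ ln(1 − 2P − Q) − ¼ ln(1 − 2Q).
1 − 2P − Q = 0.75, giving −½ ln(0.75) = 0.143841.
1 − 2Q = 0.7, giving −¼ ln(0.7) = 0.089169.
d = 0.143841 + 0.089169 = 0.233010.

0.233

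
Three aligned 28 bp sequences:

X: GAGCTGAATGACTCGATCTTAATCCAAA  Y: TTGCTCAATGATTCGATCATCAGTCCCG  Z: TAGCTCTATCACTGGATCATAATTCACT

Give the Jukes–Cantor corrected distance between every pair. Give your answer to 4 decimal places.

X–Y: 11/28 sites differ → p ≈ 0.392857, d = −0.75 ln(1 − 0.523809) = 0.556452 ≈ 0.5565.
X–Z: 9/28 sites differ → p ≈ 0.321429, d = −0.75 ln(1 − 0.428572) = 0.419713 ≈ 0.4197.
Y–Z: 9/28 sites differ → p ≈ 0.321429, d = −0.75 ln(1 − 0.428572) = 0.419713 ≈ 0.4197.

d(X,Y) = 0.5565, d(X,Z) = 0.4197, d(Y,Z) = 0.4197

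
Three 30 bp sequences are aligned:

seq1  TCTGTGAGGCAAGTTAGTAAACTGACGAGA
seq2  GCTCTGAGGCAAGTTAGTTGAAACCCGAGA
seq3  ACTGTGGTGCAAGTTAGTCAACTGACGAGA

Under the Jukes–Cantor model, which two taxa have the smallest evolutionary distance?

seq1–seq2: 8/30 differ, p = 0.267, d = 0.330.
seq1–seq3: 4/30 differ, p = 0.133, d = 0.147.
seq2–seq3: 10/30 differ, p = 0.333, d = 0.441.
The smallest distance is between seq1 and seq3.

seq1 and seq3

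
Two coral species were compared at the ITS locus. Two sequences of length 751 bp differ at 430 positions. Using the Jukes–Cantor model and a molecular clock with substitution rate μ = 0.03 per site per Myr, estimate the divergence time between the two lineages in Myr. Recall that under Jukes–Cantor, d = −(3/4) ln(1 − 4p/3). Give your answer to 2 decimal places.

p = 430/751 ≈ 0.57257.
d = −(3/4) ln(1 − 4p/3) = −0.75 ln(1 − 0.763427) = −0.75 ln(0.236573)
  = −0.75 × (-1.441498) = 1.081124 substitutions/site.
Under a molecular clock d = 2μt, so t = d/(2μ) = 1.081124 / (2 × 0.03) = 18.02 Myr.

18.02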